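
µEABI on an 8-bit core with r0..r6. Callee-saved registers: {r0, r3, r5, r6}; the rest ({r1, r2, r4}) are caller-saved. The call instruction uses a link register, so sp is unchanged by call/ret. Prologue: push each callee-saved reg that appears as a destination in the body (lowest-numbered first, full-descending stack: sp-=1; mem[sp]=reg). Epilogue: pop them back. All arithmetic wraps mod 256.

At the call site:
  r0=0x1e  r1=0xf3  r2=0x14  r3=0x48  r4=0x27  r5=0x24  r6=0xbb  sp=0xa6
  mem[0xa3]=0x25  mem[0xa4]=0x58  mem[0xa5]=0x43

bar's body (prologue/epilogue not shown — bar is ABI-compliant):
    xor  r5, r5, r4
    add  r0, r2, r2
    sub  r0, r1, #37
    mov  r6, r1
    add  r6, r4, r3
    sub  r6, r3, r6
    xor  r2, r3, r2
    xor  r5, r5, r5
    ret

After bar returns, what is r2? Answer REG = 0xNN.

prologue: push r0 -> mem[0xa5]=0x1e, sp=0xa5
prologue: push r5 -> mem[0xa4]=0x24, sp=0xa4
prologue: push r6 -> mem[0xa3]=0xbb, sp=0xa3
body[0] xor  r5, r5, r4 -> r5=0x03
body[1] add  r0, r2, r2 -> r0=0x28
body[2] sub  r0, r1, #37 -> r0=0xce
body[3] mov  r6, r1 -> r6=0xf3
body[4] add  r6, r4, r3 -> r6=0x6f
body[5] sub  r6, r3, r6 -> r6=0xd9
body[6] xor  r2, r3, r2 -> r2=0x5c
body[7] xor  r5, r5, r5 -> r5=0x00
epilogue: pop r6=0xbb, sp=0xa4
epilogue: pop r5=0x24, sp=0xa5
epilogue: pop r0=0x1e, sp=0xa6
r2 is caller-saved -> body value

REG = 0x5c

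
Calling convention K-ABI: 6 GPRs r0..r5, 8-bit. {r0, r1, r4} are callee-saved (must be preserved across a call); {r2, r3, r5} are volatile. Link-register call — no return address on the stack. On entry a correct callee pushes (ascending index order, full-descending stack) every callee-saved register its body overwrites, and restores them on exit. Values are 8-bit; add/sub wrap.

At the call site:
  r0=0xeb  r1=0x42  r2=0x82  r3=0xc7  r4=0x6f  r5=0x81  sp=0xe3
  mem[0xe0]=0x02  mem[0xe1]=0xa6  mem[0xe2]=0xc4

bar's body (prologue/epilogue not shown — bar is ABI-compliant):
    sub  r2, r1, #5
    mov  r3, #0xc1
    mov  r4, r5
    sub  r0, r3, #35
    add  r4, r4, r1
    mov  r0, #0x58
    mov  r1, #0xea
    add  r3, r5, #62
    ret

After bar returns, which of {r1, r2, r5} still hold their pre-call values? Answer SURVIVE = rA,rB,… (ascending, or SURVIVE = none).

SURVIVE = r1,r5

prologue: push r0 → mem[0xe2]=0xeb, sp=0xe2
prologue: push r1 → mem[0xe1]=0x42, sp=0xe1
prologue: push r4 → mem[0xe0]=0x6f, sp=0xe0
body[0] sub  r2, r1, #5 → r2=0x3d
body[1] mov  r3, #0xc1 → r3=0xc1
body[2] mov  r4, r5 → r4=0x81
body[3] sub  r0, r3, #35 → r0=0x9e
body[4] add  r4, r4, r1 → r4=0xc3
body[5] mov  r0, #0x58 → r0=0x58
body[6] mov  r1, #0xea → r1=0xea
body[7] add  r3, r5, #62 → r3=0xbf
epilogue: pop r4=0x6f, sp=0xe1
epilogue: pop r1=0x42, sp=0xe2
epilogue: pop r0=0xeb, sp=0xe3
r1: callee-saved, written=True
r2: caller-saved, written=True
r5: caller-saved, written=False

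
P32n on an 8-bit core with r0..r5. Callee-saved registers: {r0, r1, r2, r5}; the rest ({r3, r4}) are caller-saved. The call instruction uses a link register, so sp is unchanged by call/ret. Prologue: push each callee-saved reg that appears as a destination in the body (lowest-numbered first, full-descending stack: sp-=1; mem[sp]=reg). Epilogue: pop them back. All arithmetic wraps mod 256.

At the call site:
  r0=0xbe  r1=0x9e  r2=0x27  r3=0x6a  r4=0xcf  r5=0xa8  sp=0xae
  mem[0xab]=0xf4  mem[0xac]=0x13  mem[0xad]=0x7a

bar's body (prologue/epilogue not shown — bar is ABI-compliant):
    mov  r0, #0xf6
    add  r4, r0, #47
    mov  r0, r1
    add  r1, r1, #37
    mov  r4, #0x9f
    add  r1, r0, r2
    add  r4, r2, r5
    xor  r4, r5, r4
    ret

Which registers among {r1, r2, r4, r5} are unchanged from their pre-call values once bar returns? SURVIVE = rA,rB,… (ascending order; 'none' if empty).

prologue: push r0 -> mem[0xad]=0xbe, sp=0xad
prologue: push r1 -> mem[0xac]=0x9e, sp=0xac
body[0] mov  r0, #0xf6 -> r0=0xf6
body[1] add  r4, r0, #47 -> r4=0x25
body[2] mov  r0, r1 -> r0=0x9e
body[3] add  r1, r1, #37 -> r1=0xc3
body[4] mov  r4, #0x9f -> r4=0x9f
body[5] add  r1, r0, r2 -> r1=0xc5
body[6] add  r4, r2, r5 -> r4=0xcf
body[7] xor  r4, r5, r4 -> r4=0x67
epilogue: pop r1=0x9e, sp=0xad
epilogue: pop r0=0xbe, sp=0xae
r1: callee-saved, written=True
r2: callee-saved, written=False
r4: caller-saved, written=True
r5: callee-saved, written=False

SURVIVE = r1,r2,r5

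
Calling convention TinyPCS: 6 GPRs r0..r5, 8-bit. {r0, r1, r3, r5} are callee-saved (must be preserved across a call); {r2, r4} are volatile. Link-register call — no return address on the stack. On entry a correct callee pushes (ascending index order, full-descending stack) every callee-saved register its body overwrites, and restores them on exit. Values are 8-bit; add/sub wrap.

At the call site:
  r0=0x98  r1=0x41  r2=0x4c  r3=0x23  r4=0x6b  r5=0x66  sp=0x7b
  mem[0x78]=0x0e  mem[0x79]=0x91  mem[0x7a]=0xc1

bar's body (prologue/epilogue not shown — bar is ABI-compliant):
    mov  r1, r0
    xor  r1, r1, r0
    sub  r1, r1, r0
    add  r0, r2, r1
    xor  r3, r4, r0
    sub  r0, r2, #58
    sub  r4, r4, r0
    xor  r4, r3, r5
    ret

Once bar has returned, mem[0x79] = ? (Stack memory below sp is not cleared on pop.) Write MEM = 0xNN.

MEM = 0x41

prologue: push r0 → mem[0x7a]=0x98, sp=0x7a
prologue: push r1 → mem[0x79]=0x41, sp=0x79
prologue: push r3 → mem[0x78]=0x23, sp=0x78
body[0] mov  r1, r0 → r1=0x98
body[1] xor  r1, r1, r0 → r1=0x00
body[2] sub  r1, r1, r0 → r1=0x68
body[3] add  r0, r2, r1 → r0=0xb4
body[4] xor  r3, r4, r0 → r3=0xdf
body[5] sub  r0, r2, #58 → r0=0x12
body[6] sub  r4, r4, r0 → r4=0x59
body[7] xor  r4, r3, r5 → r4=0xb9
epilogue: pop r3=0x23, sp=0x79
epilogue: pop r1=0x41, sp=0x7a
epilogue: pop r0=0x98, sp=0x7b
prologue pushed ['r0', 'r1', 'r3'] at ['0x7a', '0x79', '0x78']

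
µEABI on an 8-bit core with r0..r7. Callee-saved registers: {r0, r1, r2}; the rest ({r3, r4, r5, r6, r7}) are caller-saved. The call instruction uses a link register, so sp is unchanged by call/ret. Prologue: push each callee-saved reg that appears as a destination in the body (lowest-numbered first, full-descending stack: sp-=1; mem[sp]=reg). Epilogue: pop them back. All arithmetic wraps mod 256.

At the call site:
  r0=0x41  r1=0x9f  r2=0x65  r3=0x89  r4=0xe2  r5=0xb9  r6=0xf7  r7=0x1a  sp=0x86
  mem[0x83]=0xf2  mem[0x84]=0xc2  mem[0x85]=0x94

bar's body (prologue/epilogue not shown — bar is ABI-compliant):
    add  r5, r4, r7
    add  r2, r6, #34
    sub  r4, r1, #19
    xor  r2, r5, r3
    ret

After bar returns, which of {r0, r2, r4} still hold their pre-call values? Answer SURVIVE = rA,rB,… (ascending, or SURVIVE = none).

prologue: push r2 → mem[0x85]=0x65, sp=0x85
body[0] add  r5, r4, r7 → r5=0xfc
body[1] add  r2, r6, #34 → r2=0x19
body[2] sub  r4, r1, #19 → r4=0x8c
body[3] xor  r2, r5, r3 → r2=0x75
epilogue: pop r2=0x65, sp=0x86
r0: callee-saved, written=False
r2: callee-saved, written=True
r4: caller-saved, written=True

SURVIVE = r0,r2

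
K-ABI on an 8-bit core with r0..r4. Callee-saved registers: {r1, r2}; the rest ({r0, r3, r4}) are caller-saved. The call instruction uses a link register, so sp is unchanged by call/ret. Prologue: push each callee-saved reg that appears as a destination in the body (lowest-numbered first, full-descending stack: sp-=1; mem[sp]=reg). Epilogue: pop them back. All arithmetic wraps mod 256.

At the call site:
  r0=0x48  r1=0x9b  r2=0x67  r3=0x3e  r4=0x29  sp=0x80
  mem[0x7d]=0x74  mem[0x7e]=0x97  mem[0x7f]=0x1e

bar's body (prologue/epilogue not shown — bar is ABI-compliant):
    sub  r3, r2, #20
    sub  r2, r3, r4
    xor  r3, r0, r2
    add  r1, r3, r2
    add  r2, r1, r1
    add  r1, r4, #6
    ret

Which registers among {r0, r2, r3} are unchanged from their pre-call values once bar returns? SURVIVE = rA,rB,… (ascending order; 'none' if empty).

prologue: push r1 → mem[0x7f]=0x9b, sp=0x7f
prologue: push r2 → mem[0x7e]=0x67, sp=0x7e
body[0] sub  r3, r2, #20 → r3=0x53
body[1] sub  r2, r3, r4 → r2=0x2a
body[2] xor  r3, r0, r2 → r3=0x62
body[3] add  r1, r3, r2 → r1=0x8c
body[4] add  r2, r1, r1 → r2=0x18
body[5] add  r1, r4, #6 → r1=0x2f
epilogue: pop r2=0x67, sp=0x7f
epilogue: pop r1=0x9b, sp=0x80
r0: caller-saved, written=False
r2: callee-saved, written=True
r3: caller-saved, written=True

SURVIVE = r0,r2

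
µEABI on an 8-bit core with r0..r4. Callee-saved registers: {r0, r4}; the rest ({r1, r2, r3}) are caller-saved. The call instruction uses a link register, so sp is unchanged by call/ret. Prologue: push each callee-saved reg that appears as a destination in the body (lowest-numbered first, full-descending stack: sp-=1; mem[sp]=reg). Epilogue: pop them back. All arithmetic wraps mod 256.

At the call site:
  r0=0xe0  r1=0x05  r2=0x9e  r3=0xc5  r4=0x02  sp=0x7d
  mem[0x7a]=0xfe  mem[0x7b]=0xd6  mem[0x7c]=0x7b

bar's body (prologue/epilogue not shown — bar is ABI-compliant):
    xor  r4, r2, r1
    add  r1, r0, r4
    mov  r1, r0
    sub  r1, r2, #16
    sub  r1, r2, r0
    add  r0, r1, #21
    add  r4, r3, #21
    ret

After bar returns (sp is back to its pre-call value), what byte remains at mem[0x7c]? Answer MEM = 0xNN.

prologue: push r0 → mem[0x7c]=0xe0, sp=0x7c
prologue: push r4 → mem[0x7b]=0x02, sp=0x7b
body[0] xor  r4, r2, r1 → r4=0x9b
body[1] add  r1, r0, r4 → r1=0x7b
body[2] mov  r1, r0 → r1=0xe0
body[3] sub  r1, r2, #16 → r1=0x8e
body[4] sub  r1, r2, r0 → r1=0xbe
body[5] add  r0, r1, #21 → r0=0xd3
body[6] add  r4, r3, #21 → r4=0xda
epilogue: pop r4=0x02, sp=0x7c
epilogue: pop r0=0xe0, sp=0x7d
prologue pushed ['r0', 'r4'] at ['0x7c', '0x7b']

MEM = 0xe0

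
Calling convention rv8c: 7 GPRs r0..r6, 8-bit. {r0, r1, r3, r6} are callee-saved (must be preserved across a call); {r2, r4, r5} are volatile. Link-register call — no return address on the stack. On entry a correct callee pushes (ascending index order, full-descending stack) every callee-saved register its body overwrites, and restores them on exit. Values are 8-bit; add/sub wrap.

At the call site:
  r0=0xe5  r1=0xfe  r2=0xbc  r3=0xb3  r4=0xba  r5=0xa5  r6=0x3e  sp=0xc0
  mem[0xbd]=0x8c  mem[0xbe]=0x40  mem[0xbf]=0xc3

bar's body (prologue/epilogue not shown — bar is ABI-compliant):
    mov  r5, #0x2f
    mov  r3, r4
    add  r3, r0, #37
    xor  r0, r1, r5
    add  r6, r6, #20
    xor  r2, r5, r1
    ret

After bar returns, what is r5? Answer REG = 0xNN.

prologue: push r0 -> mem[0xbf]=0xe5, sp=0xbf
prologue: push r3 -> mem[0xbe]=0xb3, sp=0xbe
prologue: push r6 -> mem[0xbd]=0x3e, sp=0xbd
body[0] mov  r5, #0x2f -> r5=0x2f
body[1] mov  r3, r4 -> r3=0xba
body[2] add  r3, r0, #37 -> r3=0x0a
body[3] xor  r0, r1, r5 -> r0=0xd1
body[4] add  r6, r6, #20 -> r6=0x52
body[5] xor  r2, r5, r1 -> r2=0xd1
epilogue: pop r6=0x3e, sp=0xbe
epilogue: pop r3=0xb3, sp=0xbf
epilogue: pop r0=0xe5, sp=0xc0
r5 is caller-saved -> body value

REG = 0x2f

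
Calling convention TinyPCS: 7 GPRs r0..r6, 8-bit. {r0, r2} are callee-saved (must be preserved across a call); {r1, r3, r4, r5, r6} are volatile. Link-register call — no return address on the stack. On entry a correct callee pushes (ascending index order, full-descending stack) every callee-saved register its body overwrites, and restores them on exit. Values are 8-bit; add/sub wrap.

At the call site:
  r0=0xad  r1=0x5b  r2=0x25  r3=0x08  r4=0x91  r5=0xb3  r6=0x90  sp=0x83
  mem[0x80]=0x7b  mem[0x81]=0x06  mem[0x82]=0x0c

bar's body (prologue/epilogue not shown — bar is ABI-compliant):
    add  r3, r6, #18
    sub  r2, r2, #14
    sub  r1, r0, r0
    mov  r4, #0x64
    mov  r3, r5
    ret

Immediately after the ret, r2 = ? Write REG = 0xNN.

REG = 0x25

prologue: push r2 -> mem[0x82]=0x25, sp=0x82
body[0] add  r3, r6, #18 -> r3=0xa2
body[1] sub  r2, r2, #14 -> r2=0x17
body[2] sub  r1, r0, r0 -> r1=0x00
body[3] mov  r4, #0x64 -> r4=0x64
body[4] mov  r3, r5 -> r3=0xb3
epilogue: pop r2=0x25, sp=0x83
r2 is callee-saved -> restored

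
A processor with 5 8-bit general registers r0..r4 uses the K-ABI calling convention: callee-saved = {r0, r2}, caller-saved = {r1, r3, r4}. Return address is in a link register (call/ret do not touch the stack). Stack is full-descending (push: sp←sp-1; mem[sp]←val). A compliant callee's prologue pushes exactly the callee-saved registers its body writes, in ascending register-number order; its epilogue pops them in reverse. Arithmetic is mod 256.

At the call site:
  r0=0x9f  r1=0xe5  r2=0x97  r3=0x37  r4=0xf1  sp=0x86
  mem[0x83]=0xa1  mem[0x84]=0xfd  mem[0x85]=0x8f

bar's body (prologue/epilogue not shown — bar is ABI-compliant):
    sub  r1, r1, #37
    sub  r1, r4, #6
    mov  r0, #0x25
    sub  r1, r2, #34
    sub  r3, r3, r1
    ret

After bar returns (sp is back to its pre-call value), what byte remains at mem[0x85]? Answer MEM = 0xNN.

MEM = 0x9f

prologue: push r0 -> mem[0x85]=0x9f, sp=0x85
body[0] sub  r1, r1, #37 -> r1=0xc0
body[1] sub  r1, r4, #6 -> r1=0xeb
body[2] mov  r0, #0x25 -> r0=0x25
body[3] sub  r1, r2, #34 -> r1=0x75
body[4] sub  r3, r3, r1 -> r3=0xc2
epilogue: pop r0=0x9f, sp=0x86
prologue pushed ['r0'] at ['0x85']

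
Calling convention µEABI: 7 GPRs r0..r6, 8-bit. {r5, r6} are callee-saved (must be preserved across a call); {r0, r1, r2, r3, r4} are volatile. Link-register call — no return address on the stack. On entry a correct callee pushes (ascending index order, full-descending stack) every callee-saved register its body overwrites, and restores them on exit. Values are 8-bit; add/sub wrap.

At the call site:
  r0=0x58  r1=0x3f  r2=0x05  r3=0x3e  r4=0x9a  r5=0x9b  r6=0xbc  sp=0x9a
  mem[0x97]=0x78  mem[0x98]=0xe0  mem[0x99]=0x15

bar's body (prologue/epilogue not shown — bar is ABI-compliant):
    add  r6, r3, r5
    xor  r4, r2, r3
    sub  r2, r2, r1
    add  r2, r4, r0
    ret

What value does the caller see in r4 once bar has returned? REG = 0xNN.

REG = 0x3b

prologue: push r6 -> mem[0x99]=0xbc, sp=0x99
body[0] add  r6, r3, r5 -> r6=0xd9
body[1] xor  r4, r2, r3 -> r4=0x3b
body[2] sub  r2, r2, r1 -> r2=0xc6
body[3] add  r2, r4, r0 -> r2=0x93
epilogue: pop r6=0xbc, sp=0x9a
r4 is caller-saved -> body value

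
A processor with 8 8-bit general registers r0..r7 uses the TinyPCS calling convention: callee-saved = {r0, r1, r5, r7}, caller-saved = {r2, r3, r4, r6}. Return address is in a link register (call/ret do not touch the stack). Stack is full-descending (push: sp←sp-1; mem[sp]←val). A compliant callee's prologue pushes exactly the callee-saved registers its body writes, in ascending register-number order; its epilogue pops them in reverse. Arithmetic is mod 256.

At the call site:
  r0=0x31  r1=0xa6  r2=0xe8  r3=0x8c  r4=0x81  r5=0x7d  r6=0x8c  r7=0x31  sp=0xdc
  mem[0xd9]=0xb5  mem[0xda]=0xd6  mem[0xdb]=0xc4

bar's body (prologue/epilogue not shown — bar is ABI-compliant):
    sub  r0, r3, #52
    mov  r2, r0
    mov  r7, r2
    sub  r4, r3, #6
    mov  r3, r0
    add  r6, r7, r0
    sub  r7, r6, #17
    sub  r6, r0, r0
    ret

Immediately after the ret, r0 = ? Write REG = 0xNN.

prologue: push r0 → mem[0xdb]=0x31, sp=0xdb
prologue: push r7 → mem[0xda]=0x31, sp=0xda
body[0] sub  r0, r3, #52 → r0=0x58
body[1] mov  r2, r0 → r2=0x58
body[2] mov  r7, r2 → r7=0x58
body[3] sub  r4, r3, #6 → r4=0x86
body[4] mov  r3, r0 → r3=0x58
body[5] add  r6, r7, r0 → r6=0xb0
body[6] sub  r7, r6, #17 → r7=0x9f
body[7] sub  r6, r0, r0 → r6=0x00
epilogue: pop r7=0x31, sp=0xdb
epilogue: pop r0=0x31, sp=0xdc
r0 is callee-saved → restored

REG = 0x31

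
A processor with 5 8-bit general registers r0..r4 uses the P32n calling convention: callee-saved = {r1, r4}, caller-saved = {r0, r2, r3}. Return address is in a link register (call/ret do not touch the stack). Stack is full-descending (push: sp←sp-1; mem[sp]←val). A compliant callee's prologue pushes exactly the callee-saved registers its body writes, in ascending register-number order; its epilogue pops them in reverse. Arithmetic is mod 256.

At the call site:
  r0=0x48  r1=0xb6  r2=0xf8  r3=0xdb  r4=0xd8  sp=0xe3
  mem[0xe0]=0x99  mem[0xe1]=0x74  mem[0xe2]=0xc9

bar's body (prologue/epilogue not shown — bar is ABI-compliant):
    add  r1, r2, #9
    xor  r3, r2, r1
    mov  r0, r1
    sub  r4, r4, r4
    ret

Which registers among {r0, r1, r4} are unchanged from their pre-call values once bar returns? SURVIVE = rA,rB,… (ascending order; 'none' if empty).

prologue: push r1 -> mem[0xe2]=0xb6, sp=0xe2
prologue: push r4 -> mem[0xe1]=0xd8, sp=0xe1
body[0] add  r1, r2, #9 -> r1=0x01
body[1] xor  r3, r2, r1 -> r3=0xf9
body[2] mov  r0, r1 -> r0=0x01
body[3] sub  r4, r4, r4 -> r4=0x00
epilogue: pop r4=0xd8, sp=0xe2
epilogue: pop r1=0xb6, sp=0xe3
r0: caller-saved, written=True
r1: callee-saved, written=True
r4: callee-saved, written=True

SURVIVE = r1,r4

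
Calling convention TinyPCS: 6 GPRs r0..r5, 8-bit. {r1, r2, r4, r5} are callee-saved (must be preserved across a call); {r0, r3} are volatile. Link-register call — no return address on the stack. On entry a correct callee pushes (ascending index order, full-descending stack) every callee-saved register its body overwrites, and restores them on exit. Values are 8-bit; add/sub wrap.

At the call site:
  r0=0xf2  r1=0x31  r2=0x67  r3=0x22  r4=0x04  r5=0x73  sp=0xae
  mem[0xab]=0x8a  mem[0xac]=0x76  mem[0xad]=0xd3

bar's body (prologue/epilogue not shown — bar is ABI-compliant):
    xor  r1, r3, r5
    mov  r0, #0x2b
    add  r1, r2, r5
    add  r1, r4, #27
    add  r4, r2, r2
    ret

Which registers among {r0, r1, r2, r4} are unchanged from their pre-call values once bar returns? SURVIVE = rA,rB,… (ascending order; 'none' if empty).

prologue: push r1 -> mem[0xad]=0x31, sp=0xad
prologue: push r4 -> mem[0xac]=0x04, sp=0xac
body[0] xor  r1, r3, r5 -> r1=0x51
body[1] mov  r0, #0x2b -> r0=0x2b
body[2] add  r1, r2, r5 -> r1=0xda
body[3] add  r1, r4, #27 -> r1=0x1f
body[4] add  r4, r2, r2 -> r4=0xce
epilogue: pop r4=0x04, sp=0xad
epilogue: pop r1=0x31, sp=0xae
r0: caller-saved, written=True
r1: callee-saved, written=True
r2: callee-saved, written=False
r4: callee-saved, written=True

SURVIVE = r1,r2,r4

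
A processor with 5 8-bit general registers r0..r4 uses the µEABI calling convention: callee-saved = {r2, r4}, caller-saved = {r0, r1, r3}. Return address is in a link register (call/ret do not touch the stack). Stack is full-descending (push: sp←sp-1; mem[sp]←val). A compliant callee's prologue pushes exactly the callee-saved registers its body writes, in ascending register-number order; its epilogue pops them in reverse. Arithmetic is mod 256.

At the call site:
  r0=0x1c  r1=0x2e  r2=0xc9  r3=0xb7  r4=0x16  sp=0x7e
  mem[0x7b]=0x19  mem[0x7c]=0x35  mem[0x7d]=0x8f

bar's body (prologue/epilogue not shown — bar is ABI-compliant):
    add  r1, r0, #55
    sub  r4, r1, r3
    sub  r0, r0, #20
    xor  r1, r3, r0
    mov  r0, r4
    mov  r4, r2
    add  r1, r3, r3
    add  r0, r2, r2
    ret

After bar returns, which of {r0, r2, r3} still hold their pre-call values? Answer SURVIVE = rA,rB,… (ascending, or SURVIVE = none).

prologue: push r4 → mem[0x7d]=0x16, sp=0x7d
body[0] add  r1, r0, #55 → r1=0x53
body[1] sub  r4, r1, r3 → r4=0x9c
body[2] sub  r0, r0, #20 → r0=0x08
body[3] xor  r1, r3, r0 → r1=0xbf
body[4] mov  r0, r4 → r0=0x9c
body[5] mov  r4, r2 → r4=0xc9
body[6] add  r1, r3, r3 → r1=0x6e
body[7] add  r0, r2, r2 → r0=0x92
epilogue: pop r4=0x16, sp=0x7e
r0: caller-saved, written=True
r2: callee-saved, written=False
r3: caller-saved, written=False

SURVIVE = r2,r3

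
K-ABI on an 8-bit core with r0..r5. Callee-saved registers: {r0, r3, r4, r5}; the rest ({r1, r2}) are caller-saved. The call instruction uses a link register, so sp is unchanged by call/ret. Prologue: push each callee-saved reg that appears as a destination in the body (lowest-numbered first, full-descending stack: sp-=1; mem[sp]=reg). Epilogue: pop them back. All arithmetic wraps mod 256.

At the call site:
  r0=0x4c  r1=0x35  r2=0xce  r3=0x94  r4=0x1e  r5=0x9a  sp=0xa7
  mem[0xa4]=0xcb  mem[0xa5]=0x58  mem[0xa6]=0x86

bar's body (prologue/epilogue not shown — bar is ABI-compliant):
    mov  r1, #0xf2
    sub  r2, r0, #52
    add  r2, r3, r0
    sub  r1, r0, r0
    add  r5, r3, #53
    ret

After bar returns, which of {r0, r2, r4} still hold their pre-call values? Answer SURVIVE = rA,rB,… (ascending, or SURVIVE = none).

prologue: push r5 -> mem[0xa6]=0x9a, sp=0xa6
body[0] mov  r1, #0xf2 -> r1=0xf2
body[1] sub  r2, r0, #52 -> r2=0x18
body[2] add  r2, r3, r0 -> r2=0xe0
body[3] sub  r1, r0, r0 -> r1=0x00
body[4] add  r5, r3, #53 -> r5=0xc9
epilogue: pop r5=0x9a, sp=0xa7
r0: callee-saved, written=False
r2: caller-saved, written=True
r4: callee-saved, written=False

SURVIVE = r0,r4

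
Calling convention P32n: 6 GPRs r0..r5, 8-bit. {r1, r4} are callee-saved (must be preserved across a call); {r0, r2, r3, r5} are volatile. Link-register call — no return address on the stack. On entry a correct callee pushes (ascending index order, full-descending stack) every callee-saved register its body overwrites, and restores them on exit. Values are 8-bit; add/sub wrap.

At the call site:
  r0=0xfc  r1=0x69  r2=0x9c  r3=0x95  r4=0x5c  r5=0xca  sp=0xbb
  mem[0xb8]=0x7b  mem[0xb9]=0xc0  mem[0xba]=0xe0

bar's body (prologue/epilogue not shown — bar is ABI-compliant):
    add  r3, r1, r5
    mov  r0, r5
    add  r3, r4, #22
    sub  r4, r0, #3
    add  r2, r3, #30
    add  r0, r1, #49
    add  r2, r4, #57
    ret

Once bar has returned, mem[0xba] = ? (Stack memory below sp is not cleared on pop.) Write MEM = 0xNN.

prologue: push r4 → mem[0xba]=0x5c, sp=0xba
body[0] add  r3, r1, r5 → r3=0x33
body[1] mov  r0, r5 → r0=0xca
body[2] add  r3, r4, #22 → r3=0x72
body[3] sub  r4, r0, #3 → r4=0xc7
body[4] add  r2, r3, #30 → r2=0x90
body[5] add  r0, r1, #49 → r0=0x9a
body[6] add  r2, r4, #57 → r2=0x00
epilogue: pop r4=0x5c, sp=0xbb
prologue pushed ['r4'] at ['0xba']

MEM = 0x5c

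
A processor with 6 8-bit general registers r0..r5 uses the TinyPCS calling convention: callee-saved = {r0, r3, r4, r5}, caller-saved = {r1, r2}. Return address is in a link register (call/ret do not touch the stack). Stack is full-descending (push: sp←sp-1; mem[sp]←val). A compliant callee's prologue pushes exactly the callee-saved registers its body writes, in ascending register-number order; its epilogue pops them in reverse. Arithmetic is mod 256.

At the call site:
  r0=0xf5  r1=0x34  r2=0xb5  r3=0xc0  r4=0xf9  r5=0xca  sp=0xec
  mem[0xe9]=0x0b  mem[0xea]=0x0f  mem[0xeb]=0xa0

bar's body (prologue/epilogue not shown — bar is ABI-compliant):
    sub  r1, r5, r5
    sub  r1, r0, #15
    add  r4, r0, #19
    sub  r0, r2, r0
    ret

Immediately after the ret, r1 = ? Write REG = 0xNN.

prologue: push r0 → mem[0xeb]=0xf5, sp=0xeb
prologue: push r4 → mem[0xea]=0xf9, sp=0xea
body[0] sub  r1, r5, r5 → r1=0x00
body[1] sub  r1, r0, #15 → r1=0xe6
body[2] add  r4, r0, #19 → r4=0x08
body[3] sub  r0, r2, r0 → r0=0xc0
epilogue: pop r4=0xf9, sp=0xeb
epilogue: pop r0=0xf5, sp=0xec
r1 is caller-saved → body value

REG = 0xe6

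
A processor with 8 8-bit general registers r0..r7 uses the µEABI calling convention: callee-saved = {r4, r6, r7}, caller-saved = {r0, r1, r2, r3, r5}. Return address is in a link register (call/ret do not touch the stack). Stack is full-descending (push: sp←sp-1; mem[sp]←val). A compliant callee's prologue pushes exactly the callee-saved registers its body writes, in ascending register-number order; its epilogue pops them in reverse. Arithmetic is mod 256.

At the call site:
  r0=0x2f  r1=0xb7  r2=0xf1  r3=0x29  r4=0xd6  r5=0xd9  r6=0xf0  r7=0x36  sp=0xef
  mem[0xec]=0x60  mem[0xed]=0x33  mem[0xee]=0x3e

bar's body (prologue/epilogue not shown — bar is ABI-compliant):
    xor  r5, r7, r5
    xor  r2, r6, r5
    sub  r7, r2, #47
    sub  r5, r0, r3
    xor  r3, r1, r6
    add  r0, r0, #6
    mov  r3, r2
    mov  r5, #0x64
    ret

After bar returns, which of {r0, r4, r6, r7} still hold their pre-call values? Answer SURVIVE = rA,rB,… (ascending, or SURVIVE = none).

SURVIVE = r4,r6,r7

prologue: push r7 -> mem[0xee]=0x36, sp=0xee
body[0] xor  r5, r7, r5 -> r5=0xef
body[1] xor  r2, r6, r5 -> r2=0x1f
body[2] sub  r7, r2, #47 -> r7=0xf0
body[3] sub  r5, r0, r3 -> r5=0x06
body[4] xor  r3, r1, r6 -> r3=0x47
body[5] add  r0, r0, #6 -> r0=0x35
body[6] mov  r3, r2 -> r3=0x1f
body[7] mov  r5, #0x64 -> r5=0x64
epilogue: pop r7=0x36, sp=0xef
r0: caller-saved, written=True
r4: callee-saved, written=False
r6: callee-saved, written=False
r7: callee-saved, written=True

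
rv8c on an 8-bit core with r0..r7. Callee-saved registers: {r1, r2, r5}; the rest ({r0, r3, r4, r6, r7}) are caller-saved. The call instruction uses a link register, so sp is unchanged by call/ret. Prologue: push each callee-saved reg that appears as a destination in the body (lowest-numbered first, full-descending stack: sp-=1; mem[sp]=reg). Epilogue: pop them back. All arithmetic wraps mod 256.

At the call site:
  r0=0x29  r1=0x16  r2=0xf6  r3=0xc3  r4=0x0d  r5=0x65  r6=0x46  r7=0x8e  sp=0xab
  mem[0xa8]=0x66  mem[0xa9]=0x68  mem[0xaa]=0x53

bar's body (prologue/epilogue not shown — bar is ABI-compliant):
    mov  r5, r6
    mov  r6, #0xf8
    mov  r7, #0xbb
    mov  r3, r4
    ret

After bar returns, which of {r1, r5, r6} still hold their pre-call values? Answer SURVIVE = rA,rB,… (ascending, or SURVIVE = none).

prologue: push r5 → mem[0xaa]=0x65, sp=0xaa
body[0] mov  r5, r6 → r5=0x46
body[1] mov  r6, #0xf8 → r6=0xf8
body[2] mov  r7, #0xbb → r7=0xbb
body[3] mov  r3, r4 → r3=0x0d
epilogue: pop r5=0x65, sp=0xab
r1: callee-saved, written=False
r5: callee-saved, written=True
r6: caller-saved, written=True

SURVIVE = r1,r5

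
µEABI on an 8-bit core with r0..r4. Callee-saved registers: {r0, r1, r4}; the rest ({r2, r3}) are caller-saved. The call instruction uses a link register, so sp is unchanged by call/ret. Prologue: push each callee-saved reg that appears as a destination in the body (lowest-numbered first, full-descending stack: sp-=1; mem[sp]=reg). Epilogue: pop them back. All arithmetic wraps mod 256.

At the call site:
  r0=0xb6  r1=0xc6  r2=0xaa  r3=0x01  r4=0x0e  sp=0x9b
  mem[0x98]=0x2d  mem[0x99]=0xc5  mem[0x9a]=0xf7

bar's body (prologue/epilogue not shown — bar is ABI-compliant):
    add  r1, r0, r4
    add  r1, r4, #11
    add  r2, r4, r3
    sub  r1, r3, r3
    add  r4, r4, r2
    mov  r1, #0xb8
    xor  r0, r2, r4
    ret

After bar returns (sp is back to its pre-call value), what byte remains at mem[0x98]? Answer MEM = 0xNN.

prologue: push r0 -> mem[0x9a]=0xb6, sp=0x9a
prologue: push r1 -> mem[0x99]=0xc6, sp=0x99
prologue: push r4 -> mem[0x98]=0x0e, sp=0x98
body[0] add  r1, r0, r4 -> r1=0xc4
body[1] add  r1, r4, #11 -> r1=0x19
body[2] add  r2, r4, r3 -> r2=0x0f
body[3] sub  r1, r3, r3 -> r1=0x00
body[4] add  r4, r4, r2 -> r4=0x1d
body[5] mov  r1, #0xb8 -> r1=0xb8
body[6] xor  r0, r2, r4 -> r0=0x12
epilogue: pop r4=0x0e, sp=0x99
epilogue: pop r1=0xc6, sp=0x9a
epilogue: pop r0=0xb6, sp=0x9b
prologue pushed ['r0', 'r1', 'r4'] at ['0x9a', '0x99', '0x98']

MEM = 0x0e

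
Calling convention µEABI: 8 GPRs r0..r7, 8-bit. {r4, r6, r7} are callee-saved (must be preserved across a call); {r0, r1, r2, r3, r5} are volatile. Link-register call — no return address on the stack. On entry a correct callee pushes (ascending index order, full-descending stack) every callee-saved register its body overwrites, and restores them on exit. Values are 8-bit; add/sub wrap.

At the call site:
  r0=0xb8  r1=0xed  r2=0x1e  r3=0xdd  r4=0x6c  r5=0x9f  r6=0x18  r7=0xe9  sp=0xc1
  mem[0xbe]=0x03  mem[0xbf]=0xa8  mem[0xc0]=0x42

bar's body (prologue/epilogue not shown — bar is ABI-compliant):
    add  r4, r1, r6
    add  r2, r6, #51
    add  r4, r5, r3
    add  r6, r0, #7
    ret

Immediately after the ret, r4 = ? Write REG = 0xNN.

prologue: push r4 → mem[0xc0]=0x6c, sp=0xc0
prologue: push r6 → mem[0xbf]=0x18, sp=0xbf
body[0] add  r4, r1, r6 → r4=0x05
body[1] add  r2, r6, #51 → r2=0x4b
body[2] add  r4, r5, r3 → r4=0x7c
body[3] add  r6, r0, #7 → r6=0xbf
epilogue: pop r6=0x18, sp=0xc0
epilogue: pop r4=0x6c, sp=0xc1
r4 is callee-saved → restored

REG = 0x6c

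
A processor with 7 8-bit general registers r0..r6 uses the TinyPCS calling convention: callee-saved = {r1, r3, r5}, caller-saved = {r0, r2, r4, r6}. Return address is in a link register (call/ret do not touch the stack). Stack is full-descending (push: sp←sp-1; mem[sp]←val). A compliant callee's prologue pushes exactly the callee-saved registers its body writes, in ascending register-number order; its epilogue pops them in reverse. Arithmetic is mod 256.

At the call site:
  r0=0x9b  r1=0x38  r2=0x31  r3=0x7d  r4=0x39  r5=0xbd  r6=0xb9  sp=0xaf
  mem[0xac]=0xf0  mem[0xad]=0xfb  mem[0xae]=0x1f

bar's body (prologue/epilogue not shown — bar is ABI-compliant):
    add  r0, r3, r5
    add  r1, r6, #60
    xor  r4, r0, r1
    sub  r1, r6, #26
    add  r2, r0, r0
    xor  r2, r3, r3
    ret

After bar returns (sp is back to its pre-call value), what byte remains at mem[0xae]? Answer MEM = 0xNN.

prologue: push r1 -> mem[0xae]=0x38, sp=0xae
body[0] add  r0, r3, r5 -> r0=0x3a
body[1] add  r1, r6, #60 -> r1=0xf5
body[2] xor  r4, r0, r1 -> r4=0xcf
body[3] sub  r1, r6, #26 -> r1=0x9f
body[4] add  r2, r0, r0 -> r2=0x74
body[5] xor  r2, r3, r3 -> r2=0x00
epilogue: pop r1=0x38, sp=0xaf
prologue pushed ['r1'] at ['0xae']

MEM = 0x38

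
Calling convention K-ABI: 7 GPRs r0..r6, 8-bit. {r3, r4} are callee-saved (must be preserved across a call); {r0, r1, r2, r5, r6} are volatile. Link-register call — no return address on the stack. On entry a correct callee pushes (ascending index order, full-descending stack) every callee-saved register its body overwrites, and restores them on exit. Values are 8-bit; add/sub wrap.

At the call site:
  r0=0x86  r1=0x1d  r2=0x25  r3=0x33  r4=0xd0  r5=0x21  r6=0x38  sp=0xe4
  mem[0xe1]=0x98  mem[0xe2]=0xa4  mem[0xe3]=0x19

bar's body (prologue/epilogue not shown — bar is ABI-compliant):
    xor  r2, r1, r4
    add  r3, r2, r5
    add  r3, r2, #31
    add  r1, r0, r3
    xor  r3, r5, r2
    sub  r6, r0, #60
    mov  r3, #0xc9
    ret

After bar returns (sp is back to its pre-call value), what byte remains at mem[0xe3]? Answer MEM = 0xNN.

MEM = 0x33

prologue: push r3 → mem[0xe3]=0x33, sp=0xe3
body[0] xor  r2, r1, r4 → r2=0xcd
body[1] add  r3, r2, r5 → r3=0xee
body[2] add  r3, r2, #31 → r3=0xec
body[3] add  r1, r0, r3 → r1=0x72
body[4] xor  r3, r5, r2 → r3=0xec
body[5] sub  r6, r0, #60 → r6=0x4a
body[6] mov  r3, #0xc9 → r3=0xc9
epilogue: pop r3=0x33, sp=0xe4
prologue pushed ['r3'] at ['0xe3']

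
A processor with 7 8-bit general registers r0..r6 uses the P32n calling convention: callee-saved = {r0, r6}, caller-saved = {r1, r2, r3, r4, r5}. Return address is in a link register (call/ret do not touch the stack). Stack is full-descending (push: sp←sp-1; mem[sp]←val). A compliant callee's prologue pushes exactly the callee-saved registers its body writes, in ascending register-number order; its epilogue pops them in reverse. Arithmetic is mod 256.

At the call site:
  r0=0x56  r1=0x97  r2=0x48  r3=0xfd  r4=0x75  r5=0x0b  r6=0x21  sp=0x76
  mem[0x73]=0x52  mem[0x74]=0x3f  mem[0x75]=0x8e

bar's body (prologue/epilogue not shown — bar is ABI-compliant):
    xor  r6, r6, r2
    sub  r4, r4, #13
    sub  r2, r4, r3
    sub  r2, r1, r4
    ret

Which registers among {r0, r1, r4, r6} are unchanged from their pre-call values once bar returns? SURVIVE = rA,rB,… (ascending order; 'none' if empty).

SURVIVE = r0,r1,r6

prologue: push r6 → mem[0x75]=0x21, sp=0x75
body[0] xor  r6, r6, r2 → r6=0x69
body[1] sub  r4, r4, #13 → r4=0x68
body[2] sub  r2, r4, r3 → r2=0x6b
body[3] sub  r2, r1, r4 → r2=0x2f
epilogue: pop r6=0x21, sp=0x76
r0: callee-saved, written=False
r1: caller-saved, written=False
r4: caller-saved, written=True
r6: callee-saved, written=True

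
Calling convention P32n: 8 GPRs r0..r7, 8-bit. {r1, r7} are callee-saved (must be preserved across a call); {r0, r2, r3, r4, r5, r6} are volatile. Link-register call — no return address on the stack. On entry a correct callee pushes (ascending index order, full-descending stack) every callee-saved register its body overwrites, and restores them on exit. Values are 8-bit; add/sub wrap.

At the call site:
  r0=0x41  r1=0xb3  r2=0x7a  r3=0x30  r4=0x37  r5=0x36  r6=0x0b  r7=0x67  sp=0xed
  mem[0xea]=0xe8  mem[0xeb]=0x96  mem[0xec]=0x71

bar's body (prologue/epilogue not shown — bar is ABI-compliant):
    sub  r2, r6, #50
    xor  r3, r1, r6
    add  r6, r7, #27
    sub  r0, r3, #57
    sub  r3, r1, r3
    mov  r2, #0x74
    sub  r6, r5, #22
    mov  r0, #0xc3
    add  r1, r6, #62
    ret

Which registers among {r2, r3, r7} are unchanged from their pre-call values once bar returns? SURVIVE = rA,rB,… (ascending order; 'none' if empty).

prologue: push r1 -> mem[0xec]=0xb3, sp=0xec
body[0] sub  r2, r6, #50 -> r2=0xd9
body[1] xor  r3, r1, r6 -> r3=0xb8
body[2] add  r6, r7, #27 -> r6=0x82
body[3] sub  r0, r3, #57 -> r0=0x7f
body[4] sub  r3, r1, r3 -> r3=0xfb
body[5] mov  r2, #0x74 -> r2=0x74
body[6] sub  r6, r5, #22 -> r6=0x20
body[7] mov  r0, #0xc3 -> r0=0xc3
body[8] add  r1, r6, #62 -> r1=0x5e
epilogue: pop r1=0xb3, sp=0xed
r2: caller-saved, written=True
r3: caller-saved, written=True
r7: callee-saved, written=False

SURVIVE = r7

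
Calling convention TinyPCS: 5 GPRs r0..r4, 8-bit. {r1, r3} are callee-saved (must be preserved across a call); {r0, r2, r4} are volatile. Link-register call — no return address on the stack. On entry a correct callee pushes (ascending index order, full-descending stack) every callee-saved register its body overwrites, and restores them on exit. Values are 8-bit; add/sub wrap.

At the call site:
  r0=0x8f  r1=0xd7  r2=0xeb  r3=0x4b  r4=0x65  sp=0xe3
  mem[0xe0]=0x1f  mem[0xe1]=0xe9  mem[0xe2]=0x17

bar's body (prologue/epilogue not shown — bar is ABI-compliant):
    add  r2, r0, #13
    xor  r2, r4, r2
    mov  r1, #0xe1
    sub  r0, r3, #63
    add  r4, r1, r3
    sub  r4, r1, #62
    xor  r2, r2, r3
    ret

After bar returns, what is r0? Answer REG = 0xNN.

prologue: push r1 -> mem[0xe2]=0xd7, sp=0xe2
body[0] add  r2, r0, #13 -> r2=0x9c
body[1] xor  r2, r4, r2 -> r2=0xf9
body[2] mov  r1, #0xe1 -> r1=0xe1
body[3] sub  r0, r3, #63 -> r0=0x0c
body[4] add  r4, r1, r3 -> r4=0x2c
body[5] sub  r4, r1, #62 -> r4=0xa3
body[6] xor  r2, r2, r3 -> r2=0xb2
epilogue: pop r1=0xd7, sp=0xe3
r0 is caller-saved -> body value

REG = 0x0c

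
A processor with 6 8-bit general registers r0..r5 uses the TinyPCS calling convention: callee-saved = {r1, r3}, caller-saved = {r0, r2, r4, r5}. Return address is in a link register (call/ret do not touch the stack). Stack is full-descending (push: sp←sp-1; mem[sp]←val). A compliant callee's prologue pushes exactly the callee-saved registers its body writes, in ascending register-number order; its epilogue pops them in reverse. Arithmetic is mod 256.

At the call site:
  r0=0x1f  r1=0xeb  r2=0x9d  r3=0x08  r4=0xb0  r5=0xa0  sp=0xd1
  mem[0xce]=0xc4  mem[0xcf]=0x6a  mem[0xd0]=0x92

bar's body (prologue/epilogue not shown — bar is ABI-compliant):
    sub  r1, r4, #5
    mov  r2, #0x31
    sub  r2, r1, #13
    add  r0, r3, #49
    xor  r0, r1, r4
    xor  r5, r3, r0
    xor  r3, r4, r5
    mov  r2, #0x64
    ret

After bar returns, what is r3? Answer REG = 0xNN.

REG = 0x08

prologue: push r1 -> mem[0xd0]=0xeb, sp=0xd0
prologue: push r3 -> mem[0xcf]=0x08, sp=0xcf
body[0] sub  r1, r4, #5 -> r1=0xab
body[1] mov  r2, #0x31 -> r2=0x31
body[2] sub  r2, r1, #13 -> r2=0x9e
body[3] add  r0, r3, #49 -> r0=0x39
body[4] xor  r0, r1, r4 -> r0=0x1b
body[5] xor  r5, r3, r0 -> r5=0x13
body[6] xor  r3, r4, r5 -> r3=0xa3
body[7] mov  r2, #0x64 -> r2=0x64
epilogue: pop r3=0x08, sp=0xd0
epilogue: pop r1=0xeb, sp=0xd1
r3 is callee-saved -> restored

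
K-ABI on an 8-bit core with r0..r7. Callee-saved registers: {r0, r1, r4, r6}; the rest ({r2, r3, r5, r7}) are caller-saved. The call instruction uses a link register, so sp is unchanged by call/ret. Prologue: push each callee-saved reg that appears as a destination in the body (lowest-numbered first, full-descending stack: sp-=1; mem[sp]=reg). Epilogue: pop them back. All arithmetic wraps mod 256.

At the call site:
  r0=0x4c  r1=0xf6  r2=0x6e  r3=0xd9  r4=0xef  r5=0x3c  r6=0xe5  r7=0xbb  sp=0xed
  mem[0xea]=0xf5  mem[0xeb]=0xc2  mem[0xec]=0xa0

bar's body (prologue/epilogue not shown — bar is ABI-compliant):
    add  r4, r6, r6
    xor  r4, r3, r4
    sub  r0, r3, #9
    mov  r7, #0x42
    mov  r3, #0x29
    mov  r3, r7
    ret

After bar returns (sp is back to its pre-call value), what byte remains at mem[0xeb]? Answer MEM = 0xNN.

prologue: push r0 → mem[0xec]=0x4c, sp=0xec
prologue: push r4 → mem[0xeb]=0xef, sp=0xeb
body[0] add  r4, r6, r6 → r4=0xca
body[1] xor  r4, r3, r4 → r4=0x13
body[2] sub  r0, r3, #9 → r0=0xd0
body[3] mov  r7, #0x42 → r7=0x42
body[4] mov  r3, #0x29 → r3=0x29
body[5] mov  r3, r7 → r3=0x42
epilogue: pop r4=0xef, sp=0xec
epilogue: pop r0=0x4c, sp=0xed
prologue pushed ['r0', 'r4'] at ['0xec', '0xeb']

MEM = 0xef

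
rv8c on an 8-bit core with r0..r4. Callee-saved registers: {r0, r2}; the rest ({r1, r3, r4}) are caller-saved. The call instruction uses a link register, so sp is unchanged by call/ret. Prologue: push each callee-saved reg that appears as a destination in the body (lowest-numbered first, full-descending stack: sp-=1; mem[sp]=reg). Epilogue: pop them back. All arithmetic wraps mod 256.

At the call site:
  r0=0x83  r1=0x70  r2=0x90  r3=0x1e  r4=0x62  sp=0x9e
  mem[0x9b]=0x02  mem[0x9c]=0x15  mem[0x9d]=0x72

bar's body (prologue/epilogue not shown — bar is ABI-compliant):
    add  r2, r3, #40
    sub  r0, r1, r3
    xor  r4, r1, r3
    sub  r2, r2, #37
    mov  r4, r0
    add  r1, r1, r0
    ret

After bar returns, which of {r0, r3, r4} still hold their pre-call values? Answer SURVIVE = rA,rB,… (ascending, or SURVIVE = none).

prologue: push r0 -> mem[0x9d]=0x83, sp=0x9d
prologue: push r2 -> mem[0x9c]=0x90, sp=0x9c
body[0] add  r2, r3, #40 -> r2=0x46
body[1] sub  r0, r1, r3 -> r0=0x52
body[2] xor  r4, r1, r3 -> r4=0x6e
body[3] sub  r2, r2, #37 -> r2=0x21
body[4] mov  r4, r0 -> r4=0x52
body[5] add  r1, r1, r0 -> r1=0xc2
epilogue: pop r2=0x90, sp=0x9d
epilogue: pop r0=0x83, sp=0x9e
r0: callee-saved, written=True
r3: caller-saved, written=False
r4: caller-saved, written=True

SURVIVE = r0,r3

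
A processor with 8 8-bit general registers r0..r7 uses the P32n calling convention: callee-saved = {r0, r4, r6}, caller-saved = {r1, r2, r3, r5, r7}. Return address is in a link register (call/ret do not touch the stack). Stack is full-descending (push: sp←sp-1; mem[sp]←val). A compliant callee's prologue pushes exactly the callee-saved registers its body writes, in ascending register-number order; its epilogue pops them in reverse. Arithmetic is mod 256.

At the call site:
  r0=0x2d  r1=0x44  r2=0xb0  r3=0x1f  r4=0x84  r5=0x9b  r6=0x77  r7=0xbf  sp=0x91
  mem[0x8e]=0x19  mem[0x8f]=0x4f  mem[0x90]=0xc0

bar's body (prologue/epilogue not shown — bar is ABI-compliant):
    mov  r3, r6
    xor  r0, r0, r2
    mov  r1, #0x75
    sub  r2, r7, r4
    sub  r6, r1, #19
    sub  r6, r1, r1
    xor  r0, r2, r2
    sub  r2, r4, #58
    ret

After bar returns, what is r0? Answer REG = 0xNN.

prologue: push r0 → mem[0x90]=0x2d, sp=0x90
prologue: push r6 → mem[0x8f]=0x77, sp=0x8f
body[0] mov  r3, r6 → r3=0x77
body[1] xor  r0, r0, r2 → r0=0x9d
body[2] mov  r1, #0x75 → r1=0x75
body[3] sub  r2, r7, r4 → r2=0x3b
body[4] sub  r6, r1, #19 → r6=0x62
body[5] sub  r6, r1, r1 → r6=0x00
body[6] xor  r0, r2, r2 → r0=0x00
body[7] sub  r2, r4, #58 → r2=0x4a
epilogue: pop r6=0x77, sp=0x90
epilogue: pop r0=0x2d, sp=0x91
r0 is callee-saved → restored

REG = 0x2d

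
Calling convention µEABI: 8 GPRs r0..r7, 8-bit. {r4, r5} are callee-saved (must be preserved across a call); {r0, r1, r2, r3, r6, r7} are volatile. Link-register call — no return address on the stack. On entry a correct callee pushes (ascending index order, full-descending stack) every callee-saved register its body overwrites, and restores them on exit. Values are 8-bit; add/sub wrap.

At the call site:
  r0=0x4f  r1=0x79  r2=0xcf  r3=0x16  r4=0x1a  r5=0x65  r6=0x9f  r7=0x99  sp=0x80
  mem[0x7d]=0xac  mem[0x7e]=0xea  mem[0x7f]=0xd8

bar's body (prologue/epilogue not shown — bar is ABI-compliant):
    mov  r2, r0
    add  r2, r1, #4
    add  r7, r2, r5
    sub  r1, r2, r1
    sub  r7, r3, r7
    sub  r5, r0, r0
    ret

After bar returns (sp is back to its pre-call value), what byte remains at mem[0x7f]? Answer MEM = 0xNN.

prologue: push r5 → mem[0x7f]=0x65, sp=0x7f
body[0] mov  r2, r0 → r2=0x4f
body[1] add  r2, r1, #4 → r2=0x7d
body[2] add  r7, r2, r5 → r7=0xe2
body[3] sub  r1, r2, r1 → r1=0x04
body[4] sub  r7, r3, r7 → r7=0x34
body[5] sub  r5, r0, r0 → r5=0x00
epilogue: pop r5=0x65, sp=0x80
prologue pushed ['r5'] at ['0x7f']

MEM = 0x65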